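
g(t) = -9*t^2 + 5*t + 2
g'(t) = 5 - 18*t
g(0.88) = -0.57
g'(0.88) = -10.84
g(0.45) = 2.43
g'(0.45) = -3.10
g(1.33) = -7.27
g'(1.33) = -18.94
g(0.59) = 1.82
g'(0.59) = -5.62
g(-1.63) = -30.06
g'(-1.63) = 34.34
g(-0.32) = -0.52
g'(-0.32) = 10.76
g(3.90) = -115.39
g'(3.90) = -65.20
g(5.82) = -273.75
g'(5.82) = -99.76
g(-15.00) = -2098.00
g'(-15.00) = 275.00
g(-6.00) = -352.00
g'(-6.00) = 113.00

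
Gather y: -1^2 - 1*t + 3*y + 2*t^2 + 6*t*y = 2*t^2 - t + y*(6*t + 3) - 1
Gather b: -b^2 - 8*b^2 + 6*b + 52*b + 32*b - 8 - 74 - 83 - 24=-9*b^2 + 90*b - 189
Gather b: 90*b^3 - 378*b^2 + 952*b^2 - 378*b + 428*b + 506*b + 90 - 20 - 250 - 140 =90*b^3 + 574*b^2 + 556*b - 320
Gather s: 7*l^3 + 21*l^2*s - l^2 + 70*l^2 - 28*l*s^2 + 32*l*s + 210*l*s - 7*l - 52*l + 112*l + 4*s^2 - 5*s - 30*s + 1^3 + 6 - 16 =7*l^3 + 69*l^2 + 53*l + s^2*(4 - 28*l) + s*(21*l^2 + 242*l - 35) - 9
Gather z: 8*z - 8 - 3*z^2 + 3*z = -3*z^2 + 11*z - 8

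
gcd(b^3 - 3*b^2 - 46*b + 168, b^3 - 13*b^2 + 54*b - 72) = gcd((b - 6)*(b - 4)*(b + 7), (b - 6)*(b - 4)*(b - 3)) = b^2 - 10*b + 24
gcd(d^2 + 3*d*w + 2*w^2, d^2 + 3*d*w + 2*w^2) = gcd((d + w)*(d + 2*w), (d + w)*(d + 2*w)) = d^2 + 3*d*w + 2*w^2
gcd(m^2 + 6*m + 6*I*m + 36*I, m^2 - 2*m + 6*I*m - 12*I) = m + 6*I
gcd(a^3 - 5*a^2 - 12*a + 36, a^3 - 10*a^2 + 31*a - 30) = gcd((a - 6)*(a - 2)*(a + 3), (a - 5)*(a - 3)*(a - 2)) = a - 2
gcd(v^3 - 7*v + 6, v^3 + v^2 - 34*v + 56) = v - 2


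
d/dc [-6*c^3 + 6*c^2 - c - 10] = -18*c^2 + 12*c - 1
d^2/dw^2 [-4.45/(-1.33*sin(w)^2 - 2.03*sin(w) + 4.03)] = (-31.48642*sin(w)^4 - 36.043665*sin(w)^3 - 66.514595*sin(w)^2 + 35.682325*sin(w) + 84.37912)/(1.33*sin(w)^2 + 2.03*sin(w) - 4.03)^3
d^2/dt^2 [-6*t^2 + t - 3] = -12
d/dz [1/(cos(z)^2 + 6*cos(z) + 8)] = 2*(cos(z) + 3)*sin(z)/(cos(z)^2 + 6*cos(z) + 8)^2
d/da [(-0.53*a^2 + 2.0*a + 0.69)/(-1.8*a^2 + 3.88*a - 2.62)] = (1.5436*a^2 + 5.2612*a - 7.9172)/(3.24*a^4 - 13.968*a^3 + 24.4864*a^2 - 20.3312*a + 6.8644)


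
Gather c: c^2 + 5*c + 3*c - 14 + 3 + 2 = c^2 + 8*c - 9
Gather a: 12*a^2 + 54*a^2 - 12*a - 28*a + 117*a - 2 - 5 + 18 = 66*a^2 + 77*a + 11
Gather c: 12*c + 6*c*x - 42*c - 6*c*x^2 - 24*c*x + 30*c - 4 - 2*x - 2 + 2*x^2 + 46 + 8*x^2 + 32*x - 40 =c*(-6*x^2 - 18*x) + 10*x^2 + 30*x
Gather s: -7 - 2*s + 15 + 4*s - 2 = 2*s + 6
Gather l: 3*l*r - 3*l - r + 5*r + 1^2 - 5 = l*(3*r - 3) + 4*r - 4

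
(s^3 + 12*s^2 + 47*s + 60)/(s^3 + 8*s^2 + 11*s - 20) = (s + 3)/(s - 1)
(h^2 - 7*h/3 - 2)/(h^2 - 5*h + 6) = (h + 2/3)/(h - 2)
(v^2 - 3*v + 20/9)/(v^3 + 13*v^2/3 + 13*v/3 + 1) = (9*v^2 - 27*v + 20)/(3*(3*v^3 + 13*v^2 + 13*v + 3))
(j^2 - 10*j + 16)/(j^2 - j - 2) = (j - 8)/(j + 1)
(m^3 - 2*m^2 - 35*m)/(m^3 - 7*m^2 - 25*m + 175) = m/(m - 5)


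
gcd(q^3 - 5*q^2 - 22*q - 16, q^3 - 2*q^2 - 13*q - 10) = q^2 + 3*q + 2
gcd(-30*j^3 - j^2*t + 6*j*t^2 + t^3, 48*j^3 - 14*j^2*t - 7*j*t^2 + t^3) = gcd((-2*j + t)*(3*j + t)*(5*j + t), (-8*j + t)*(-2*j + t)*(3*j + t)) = -6*j^2 + j*t + t^2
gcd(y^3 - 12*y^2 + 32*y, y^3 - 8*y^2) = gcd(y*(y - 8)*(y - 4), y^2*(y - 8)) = y^2 - 8*y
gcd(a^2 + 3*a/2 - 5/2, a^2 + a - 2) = a - 1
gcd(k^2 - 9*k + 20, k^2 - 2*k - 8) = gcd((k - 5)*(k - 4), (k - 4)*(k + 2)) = k - 4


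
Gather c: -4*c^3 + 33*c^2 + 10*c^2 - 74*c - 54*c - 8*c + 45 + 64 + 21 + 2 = -4*c^3 + 43*c^2 - 136*c + 132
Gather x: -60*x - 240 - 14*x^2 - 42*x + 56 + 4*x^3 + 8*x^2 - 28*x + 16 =4*x^3 - 6*x^2 - 130*x - 168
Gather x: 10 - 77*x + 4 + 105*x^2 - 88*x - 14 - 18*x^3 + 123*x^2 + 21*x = -18*x^3 + 228*x^2 - 144*x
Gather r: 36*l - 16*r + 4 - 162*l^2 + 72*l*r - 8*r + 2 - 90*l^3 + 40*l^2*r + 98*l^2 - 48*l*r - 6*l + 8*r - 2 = -90*l^3 - 64*l^2 + 30*l + r*(40*l^2 + 24*l - 16) + 4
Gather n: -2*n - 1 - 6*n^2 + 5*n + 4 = -6*n^2 + 3*n + 3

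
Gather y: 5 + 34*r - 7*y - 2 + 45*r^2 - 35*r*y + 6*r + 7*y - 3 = 45*r^2 - 35*r*y + 40*r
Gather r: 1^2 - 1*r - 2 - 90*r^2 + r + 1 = -90*r^2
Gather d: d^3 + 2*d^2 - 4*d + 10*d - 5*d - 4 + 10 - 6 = d^3 + 2*d^2 + d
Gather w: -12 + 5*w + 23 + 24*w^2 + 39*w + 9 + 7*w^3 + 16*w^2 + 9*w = 7*w^3 + 40*w^2 + 53*w + 20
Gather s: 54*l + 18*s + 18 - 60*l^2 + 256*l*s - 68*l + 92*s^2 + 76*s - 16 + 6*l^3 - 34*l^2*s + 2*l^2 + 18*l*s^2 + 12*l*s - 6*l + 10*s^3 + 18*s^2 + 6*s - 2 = 6*l^3 - 58*l^2 - 20*l + 10*s^3 + s^2*(18*l + 110) + s*(-34*l^2 + 268*l + 100)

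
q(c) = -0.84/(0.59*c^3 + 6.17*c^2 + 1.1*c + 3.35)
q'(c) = -0.84*(-1.77*c^2 - 12.34*c - 1.1)/(0.59*c^3 + 6.17*c^2 + 1.1*c + 3.35)^2 = (1.4868*c^2 + 10.3656*c + 0.924)/(0.59*c^3 + 6.17*c^2 + 1.1*c + 3.35)^2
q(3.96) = -0.01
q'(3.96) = 0.00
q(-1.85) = -0.04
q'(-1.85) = -0.04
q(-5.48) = -0.01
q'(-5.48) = -0.00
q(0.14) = -0.23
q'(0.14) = 0.18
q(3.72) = -0.01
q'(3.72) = 0.00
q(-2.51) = -0.03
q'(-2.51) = -0.02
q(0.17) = -0.23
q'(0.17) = 0.20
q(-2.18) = -0.03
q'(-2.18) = -0.03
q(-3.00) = -0.02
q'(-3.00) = -0.01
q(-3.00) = -0.02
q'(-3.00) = -0.01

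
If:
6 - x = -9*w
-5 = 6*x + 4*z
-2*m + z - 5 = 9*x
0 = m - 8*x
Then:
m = -100/53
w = -661/954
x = -25/106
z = -95/106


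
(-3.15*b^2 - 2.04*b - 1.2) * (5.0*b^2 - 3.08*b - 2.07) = -15.75*b^4 - 0.497999999999999*b^3 + 6.8037*b^2 + 7.9188*b + 2.484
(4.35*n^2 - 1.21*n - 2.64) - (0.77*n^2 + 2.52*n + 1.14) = 3.58*n^2 - 3.73*n - 3.78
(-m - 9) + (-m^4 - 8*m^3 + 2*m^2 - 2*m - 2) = -m^4 - 8*m^3 + 2*m^2 - 3*m - 11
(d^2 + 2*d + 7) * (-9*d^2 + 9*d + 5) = -9*d^4 - 9*d^3 - 40*d^2 + 73*d + 35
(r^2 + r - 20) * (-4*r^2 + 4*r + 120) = -4*r^4 + 204*r^2 + 40*r - 2400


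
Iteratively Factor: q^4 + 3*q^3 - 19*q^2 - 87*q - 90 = (q - 5)*(q^3 + 8*q^2 + 21*q + 18) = (q - 5)*(q + 3)*(q^2 + 5*q + 6) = (q - 5)*(q + 3)^2*(q + 2)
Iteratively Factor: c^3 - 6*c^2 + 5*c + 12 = (c + 1)*(c^2 - 7*c + 12) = (c - 3)*(c + 1)*(c - 4)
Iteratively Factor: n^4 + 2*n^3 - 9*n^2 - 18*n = (n + 2)*(n^3 - 9*n) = (n - 3)*(n + 2)*(n^2 + 3*n) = n*(n - 3)*(n + 2)*(n + 3)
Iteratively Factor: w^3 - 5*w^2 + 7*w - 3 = (w - 1)*(w^2 - 4*w + 3) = (w - 3)*(w - 1)*(w - 1)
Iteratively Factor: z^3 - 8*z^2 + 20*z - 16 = (z - 2)*(z^2 - 6*z + 8) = (z - 4)*(z - 2)*(z - 2)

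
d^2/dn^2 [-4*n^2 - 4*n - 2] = -8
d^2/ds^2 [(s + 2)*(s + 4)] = 2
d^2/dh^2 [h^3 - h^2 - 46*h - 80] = 6*h - 2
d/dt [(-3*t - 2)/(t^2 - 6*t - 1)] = (3*t^2 + 4*t - 9)/(t^4 - 12*t^3 + 34*t^2 + 12*t + 1)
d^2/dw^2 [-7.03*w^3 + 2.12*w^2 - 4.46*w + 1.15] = 4.24 - 42.18*w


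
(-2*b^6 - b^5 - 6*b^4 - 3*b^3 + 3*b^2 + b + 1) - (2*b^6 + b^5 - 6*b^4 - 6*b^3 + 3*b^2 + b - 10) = -4*b^6 - 2*b^5 + 3*b^3 + 11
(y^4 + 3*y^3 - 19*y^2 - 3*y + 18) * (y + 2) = y^5 + 5*y^4 - 13*y^3 - 41*y^2 + 12*y + 36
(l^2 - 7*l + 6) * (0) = 0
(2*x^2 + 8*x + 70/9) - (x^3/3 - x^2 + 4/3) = -x^3/3 + 3*x^2 + 8*x + 58/9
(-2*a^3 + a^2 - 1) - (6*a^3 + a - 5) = -8*a^3 + a^2 - a + 4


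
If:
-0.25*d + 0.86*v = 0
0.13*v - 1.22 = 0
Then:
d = 32.28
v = 9.38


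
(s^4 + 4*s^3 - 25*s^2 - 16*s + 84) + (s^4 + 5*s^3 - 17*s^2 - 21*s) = 2*s^4 + 9*s^3 - 42*s^2 - 37*s + 84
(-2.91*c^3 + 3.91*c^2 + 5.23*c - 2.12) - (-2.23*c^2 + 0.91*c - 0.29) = -2.91*c^3 + 6.14*c^2 + 4.32*c - 1.83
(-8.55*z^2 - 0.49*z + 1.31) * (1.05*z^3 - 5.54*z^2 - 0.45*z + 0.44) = -8.9775*z^5 + 46.8525*z^4 + 7.9376*z^3 - 10.7989*z^2 - 0.8051*z + 0.5764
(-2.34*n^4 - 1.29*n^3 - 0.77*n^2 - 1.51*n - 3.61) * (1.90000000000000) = -4.446*n^4 - 2.451*n^3 - 1.463*n^2 - 2.869*n - 6.859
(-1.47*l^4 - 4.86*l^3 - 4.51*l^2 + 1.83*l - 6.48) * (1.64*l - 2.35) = -2.4108*l^5 - 4.5159*l^4 + 4.0246*l^3 + 13.5997*l^2 - 14.9277*l + 15.228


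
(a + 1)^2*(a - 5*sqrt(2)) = a^3 - 5*sqrt(2)*a^2 + 2*a^2 - 10*sqrt(2)*a + a - 5*sqrt(2)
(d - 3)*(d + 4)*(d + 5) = d^3 + 6*d^2 - 7*d - 60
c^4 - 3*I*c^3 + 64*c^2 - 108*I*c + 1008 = (c - 7*I)*(c - 6*I)*(c + 4*I)*(c + 6*I)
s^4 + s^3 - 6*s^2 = s^2*(s - 2)*(s + 3)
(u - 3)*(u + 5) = u^2 + 2*u - 15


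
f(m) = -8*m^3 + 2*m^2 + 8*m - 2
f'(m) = -24*m^2 + 4*m + 8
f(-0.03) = -2.24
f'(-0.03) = 7.86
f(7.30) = -2949.16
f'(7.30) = -1241.76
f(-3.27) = 272.95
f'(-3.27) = -261.71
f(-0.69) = -3.94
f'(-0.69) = -6.19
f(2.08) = -48.70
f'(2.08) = -87.51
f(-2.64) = 138.02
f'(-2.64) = -169.83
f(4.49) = -649.91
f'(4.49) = -457.88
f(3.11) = -198.42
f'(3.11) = -211.69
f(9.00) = -5600.00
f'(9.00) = -1900.00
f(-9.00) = 5920.00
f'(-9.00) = -1972.00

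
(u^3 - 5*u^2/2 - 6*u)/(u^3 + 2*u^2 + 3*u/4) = 2*(u - 4)/(2*u + 1)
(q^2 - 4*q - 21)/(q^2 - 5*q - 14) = (q + 3)/(q + 2)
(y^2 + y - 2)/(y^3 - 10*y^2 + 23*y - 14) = (y + 2)/(y^2 - 9*y + 14)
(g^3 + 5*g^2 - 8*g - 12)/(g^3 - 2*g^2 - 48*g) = (g^2 - g - 2)/(g*(g - 8))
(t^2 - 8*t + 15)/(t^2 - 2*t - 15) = (t - 3)/(t + 3)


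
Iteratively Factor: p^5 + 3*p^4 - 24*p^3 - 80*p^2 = (p + 4)*(p^4 - p^3 - 20*p^2) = p*(p + 4)*(p^3 - p^2 - 20*p) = p^2*(p + 4)*(p^2 - p - 20) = p^2*(p + 4)^2*(p - 5)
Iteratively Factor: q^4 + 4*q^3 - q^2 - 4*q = (q + 4)*(q^3 - q) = (q + 1)*(q + 4)*(q^2 - q) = q*(q + 1)*(q + 4)*(q - 1)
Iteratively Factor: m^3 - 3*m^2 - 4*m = (m)*(m^2 - 3*m - 4) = m*(m + 1)*(m - 4)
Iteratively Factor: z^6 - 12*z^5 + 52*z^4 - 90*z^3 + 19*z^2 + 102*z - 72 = (z + 1)*(z^5 - 13*z^4 + 65*z^3 - 155*z^2 + 174*z - 72) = (z - 1)*(z + 1)*(z^4 - 12*z^3 + 53*z^2 - 102*z + 72) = (z - 3)*(z - 1)*(z + 1)*(z^3 - 9*z^2 + 26*z - 24) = (z - 3)*(z - 2)*(z - 1)*(z + 1)*(z^2 - 7*z + 12) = (z - 4)*(z - 3)*(z - 2)*(z - 1)*(z + 1)*(z - 3)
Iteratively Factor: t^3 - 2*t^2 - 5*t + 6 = (t + 2)*(t^2 - 4*t + 3) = (t - 1)*(t + 2)*(t - 3)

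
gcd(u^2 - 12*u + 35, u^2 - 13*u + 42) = u - 7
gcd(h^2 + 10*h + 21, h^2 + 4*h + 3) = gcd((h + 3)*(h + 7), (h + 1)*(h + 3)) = h + 3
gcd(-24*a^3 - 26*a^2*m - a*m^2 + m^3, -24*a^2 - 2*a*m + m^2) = 24*a^2 + 2*a*m - m^2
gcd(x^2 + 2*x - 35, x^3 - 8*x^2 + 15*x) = x - 5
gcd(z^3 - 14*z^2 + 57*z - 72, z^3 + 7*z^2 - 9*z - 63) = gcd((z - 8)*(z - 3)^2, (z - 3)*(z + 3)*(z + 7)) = z - 3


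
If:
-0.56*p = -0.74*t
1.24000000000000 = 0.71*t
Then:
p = 2.31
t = 1.75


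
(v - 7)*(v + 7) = v^2 - 49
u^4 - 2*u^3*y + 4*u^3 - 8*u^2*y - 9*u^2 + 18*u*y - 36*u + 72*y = (u - 3)*(u + 3)*(u + 4)*(u - 2*y)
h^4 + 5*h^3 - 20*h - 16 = (h - 2)*(h + 1)*(h + 2)*(h + 4)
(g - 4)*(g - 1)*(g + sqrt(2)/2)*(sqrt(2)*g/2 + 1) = sqrt(2)*g^4/2 - 5*sqrt(2)*g^3/2 + 3*g^3/2 - 15*g^2/2 + 5*sqrt(2)*g^2/2 - 5*sqrt(2)*g/2 + 6*g + 2*sqrt(2)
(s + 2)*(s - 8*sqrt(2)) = s^2 - 8*sqrt(2)*s + 2*s - 16*sqrt(2)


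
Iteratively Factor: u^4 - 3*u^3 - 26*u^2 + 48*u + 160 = (u + 2)*(u^3 - 5*u^2 - 16*u + 80) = (u - 5)*(u + 2)*(u^2 - 16) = (u - 5)*(u - 4)*(u + 2)*(u + 4)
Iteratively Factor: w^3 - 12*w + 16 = (w - 2)*(w^2 + 2*w - 8) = (w - 2)^2*(w + 4)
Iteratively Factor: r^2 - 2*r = (r)*(r - 2)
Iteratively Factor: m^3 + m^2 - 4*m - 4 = (m + 2)*(m^2 - m - 2) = (m + 1)*(m + 2)*(m - 2)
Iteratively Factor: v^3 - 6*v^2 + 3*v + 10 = (v - 5)*(v^2 - v - 2) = (v - 5)*(v - 2)*(v + 1)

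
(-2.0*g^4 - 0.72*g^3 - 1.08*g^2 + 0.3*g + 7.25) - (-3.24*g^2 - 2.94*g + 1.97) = -2.0*g^4 - 0.72*g^3 + 2.16*g^2 + 3.24*g + 5.28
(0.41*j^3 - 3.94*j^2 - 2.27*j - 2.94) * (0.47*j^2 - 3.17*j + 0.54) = 0.1927*j^5 - 3.1515*j^4 + 11.6443*j^3 + 3.6865*j^2 + 8.094*j - 1.5876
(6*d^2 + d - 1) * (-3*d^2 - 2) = -18*d^4 - 3*d^3 - 9*d^2 - 2*d + 2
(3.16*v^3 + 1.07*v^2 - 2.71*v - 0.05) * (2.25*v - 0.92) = 7.11*v^4 - 0.4997*v^3 - 7.0819*v^2 + 2.3807*v + 0.046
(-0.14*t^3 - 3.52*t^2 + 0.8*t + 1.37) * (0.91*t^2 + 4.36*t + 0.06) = -0.1274*t^5 - 3.8136*t^4 - 14.6276*t^3 + 4.5235*t^2 + 6.0212*t + 0.0822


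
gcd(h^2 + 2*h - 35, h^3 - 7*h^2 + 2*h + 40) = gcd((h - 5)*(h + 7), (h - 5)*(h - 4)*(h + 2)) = h - 5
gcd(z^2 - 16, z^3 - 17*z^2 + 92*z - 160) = z - 4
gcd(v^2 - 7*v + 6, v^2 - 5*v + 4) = v - 1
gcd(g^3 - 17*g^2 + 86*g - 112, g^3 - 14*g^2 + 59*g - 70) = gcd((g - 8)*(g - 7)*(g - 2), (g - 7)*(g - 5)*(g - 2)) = g^2 - 9*g + 14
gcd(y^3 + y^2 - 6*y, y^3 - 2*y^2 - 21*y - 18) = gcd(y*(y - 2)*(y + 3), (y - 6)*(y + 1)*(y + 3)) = y + 3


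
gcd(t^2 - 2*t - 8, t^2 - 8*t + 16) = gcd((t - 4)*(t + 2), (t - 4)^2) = t - 4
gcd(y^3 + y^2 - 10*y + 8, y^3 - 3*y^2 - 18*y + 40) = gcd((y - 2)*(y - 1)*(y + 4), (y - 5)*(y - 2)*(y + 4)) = y^2 + 2*y - 8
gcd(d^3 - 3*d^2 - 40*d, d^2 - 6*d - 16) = d - 8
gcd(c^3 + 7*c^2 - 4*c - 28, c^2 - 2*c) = c - 2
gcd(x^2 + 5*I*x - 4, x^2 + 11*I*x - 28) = x + 4*I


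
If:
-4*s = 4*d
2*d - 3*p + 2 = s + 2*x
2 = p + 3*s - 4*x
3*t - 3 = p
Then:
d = -7*x/3 - 2/3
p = -3*x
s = 7*x/3 + 2/3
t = 1 - x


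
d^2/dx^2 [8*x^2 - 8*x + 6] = 16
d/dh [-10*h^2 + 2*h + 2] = 2 - 20*h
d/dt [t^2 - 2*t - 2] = 2*t - 2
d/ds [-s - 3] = -1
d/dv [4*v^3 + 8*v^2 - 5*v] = 12*v^2 + 16*v - 5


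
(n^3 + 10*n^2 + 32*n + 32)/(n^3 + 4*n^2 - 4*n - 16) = (n + 4)/(n - 2)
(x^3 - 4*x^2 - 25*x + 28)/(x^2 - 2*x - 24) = (x^2 - 8*x + 7)/(x - 6)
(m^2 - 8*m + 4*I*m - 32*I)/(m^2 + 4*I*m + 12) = (m^2 + 4*m*(-2 + I) - 32*I)/(m^2 + 4*I*m + 12)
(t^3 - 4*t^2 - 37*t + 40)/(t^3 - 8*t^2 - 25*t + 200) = (t - 1)/(t - 5)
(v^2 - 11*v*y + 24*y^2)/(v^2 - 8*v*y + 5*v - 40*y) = (v - 3*y)/(v + 5)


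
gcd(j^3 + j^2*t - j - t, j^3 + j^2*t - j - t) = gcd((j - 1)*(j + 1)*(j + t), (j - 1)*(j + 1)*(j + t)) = j^3 + j^2*t - j - t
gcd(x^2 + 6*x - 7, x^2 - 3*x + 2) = x - 1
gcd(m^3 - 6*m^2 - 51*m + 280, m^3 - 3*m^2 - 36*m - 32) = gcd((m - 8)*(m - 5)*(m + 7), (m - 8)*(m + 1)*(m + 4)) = m - 8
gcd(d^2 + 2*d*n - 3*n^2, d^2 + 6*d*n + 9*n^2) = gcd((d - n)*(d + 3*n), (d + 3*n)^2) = d + 3*n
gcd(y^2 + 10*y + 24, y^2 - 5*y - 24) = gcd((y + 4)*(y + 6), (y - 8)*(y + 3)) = 1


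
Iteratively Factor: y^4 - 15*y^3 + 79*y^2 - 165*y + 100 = (y - 5)*(y^3 - 10*y^2 + 29*y - 20) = (y - 5)*(y - 1)*(y^2 - 9*y + 20) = (y - 5)*(y - 4)*(y - 1)*(y - 5)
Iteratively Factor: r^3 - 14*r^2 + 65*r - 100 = (r - 4)*(r^2 - 10*r + 25) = (r - 5)*(r - 4)*(r - 5)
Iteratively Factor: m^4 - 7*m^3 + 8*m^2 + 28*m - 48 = (m - 4)*(m^3 - 3*m^2 - 4*m + 12) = (m - 4)*(m + 2)*(m^2 - 5*m + 6) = (m - 4)*(m - 3)*(m + 2)*(m - 2)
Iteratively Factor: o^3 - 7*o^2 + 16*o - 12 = (o - 2)*(o^2 - 5*o + 6) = (o - 3)*(o - 2)*(o - 2)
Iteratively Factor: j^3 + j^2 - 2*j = (j - 1)*(j^2 + 2*j) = (j - 1)*(j + 2)*(j)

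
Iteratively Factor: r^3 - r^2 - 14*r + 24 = (r + 4)*(r^2 - 5*r + 6) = (r - 3)*(r + 4)*(r - 2)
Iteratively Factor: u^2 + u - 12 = (u + 4)*(u - 3)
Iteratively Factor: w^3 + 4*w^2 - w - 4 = (w - 1)*(w^2 + 5*w + 4) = (w - 1)*(w + 4)*(w + 1)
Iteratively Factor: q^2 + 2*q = (q)*(q + 2)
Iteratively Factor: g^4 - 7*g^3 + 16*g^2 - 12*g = (g - 3)*(g^3 - 4*g^2 + 4*g) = (g - 3)*(g - 2)*(g^2 - 2*g) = (g - 3)*(g - 2)^2*(g)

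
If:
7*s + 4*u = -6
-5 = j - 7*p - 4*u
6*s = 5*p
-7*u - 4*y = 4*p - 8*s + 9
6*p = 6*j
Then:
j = 66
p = 66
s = 55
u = -391/4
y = 3405/16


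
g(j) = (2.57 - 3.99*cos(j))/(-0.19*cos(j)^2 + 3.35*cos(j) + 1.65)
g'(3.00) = 0.69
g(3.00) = -3.52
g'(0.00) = 0.00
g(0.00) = -0.30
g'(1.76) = 14.74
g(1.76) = 3.28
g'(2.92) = 1.15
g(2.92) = -3.59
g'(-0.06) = -0.04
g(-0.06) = -0.29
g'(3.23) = -0.42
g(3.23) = -3.49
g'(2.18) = 121.13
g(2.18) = -14.75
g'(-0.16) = -0.10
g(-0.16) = -0.29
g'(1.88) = 39.45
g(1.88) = 6.17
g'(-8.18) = -47.48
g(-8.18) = 6.90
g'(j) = (2.57 - 3.99*cos(j))*(-0.38*sin(j)*cos(j) + 3.35*sin(j))/(-0.19*cos(j)^2 + 3.35*cos(j) + 1.65)^2 + 3.99*sin(j)/(-0.19*cos(j)^2 + 3.35*cos(j) + 1.65) = (0.7581*cos(j)^2 - 0.976599999999999*cos(j) + 15.193)*sin(j)/(0.0361*cos(j)^4 - 1.273*cos(j)^3 + 10.5955*cos(j)^2 + 11.055*cos(j) + 2.7225)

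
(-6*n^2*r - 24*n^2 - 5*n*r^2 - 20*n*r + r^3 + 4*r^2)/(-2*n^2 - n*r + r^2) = (-6*n*r - 24*n + r^2 + 4*r)/(-2*n + r)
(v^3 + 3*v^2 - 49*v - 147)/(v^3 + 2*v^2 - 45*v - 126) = (v + 7)/(v + 6)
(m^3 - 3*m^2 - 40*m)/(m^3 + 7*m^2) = (m^2 - 3*m - 40)/(m*(m + 7))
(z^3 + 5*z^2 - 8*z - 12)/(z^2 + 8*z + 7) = (z^2 + 4*z - 12)/(z + 7)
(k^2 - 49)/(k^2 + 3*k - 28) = (k - 7)/(k - 4)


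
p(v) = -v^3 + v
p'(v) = 1 - 3*v^2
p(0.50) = 0.38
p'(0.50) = 0.25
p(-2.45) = 12.26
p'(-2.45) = -17.01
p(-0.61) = -0.38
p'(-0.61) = -0.12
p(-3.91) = 55.87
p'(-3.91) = -44.86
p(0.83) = 0.26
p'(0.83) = -1.07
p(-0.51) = -0.38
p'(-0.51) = 0.22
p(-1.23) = 0.63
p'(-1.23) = -3.54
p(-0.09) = -0.09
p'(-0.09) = 0.98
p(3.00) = -24.00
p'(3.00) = -26.00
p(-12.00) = 1716.00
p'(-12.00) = -431.00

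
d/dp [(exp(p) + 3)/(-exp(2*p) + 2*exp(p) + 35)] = (-2*(1 - exp(p))*(exp(p) + 3) - exp(2*p) + 2*exp(p) + 35)*exp(p)/(-exp(2*p) + 2*exp(p) + 35)^2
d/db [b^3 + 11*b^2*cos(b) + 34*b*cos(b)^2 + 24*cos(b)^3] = -11*b^2*sin(b) + 3*b^2 - 34*b*sin(2*b) + 22*b*cos(b) - 72*sin(b)*cos(b)^2 + 34*cos(b)^2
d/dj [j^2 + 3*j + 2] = 2*j + 3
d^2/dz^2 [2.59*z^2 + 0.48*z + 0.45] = 5.18000000000000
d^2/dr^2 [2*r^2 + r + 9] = 4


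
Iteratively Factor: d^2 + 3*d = (d + 3)*(d)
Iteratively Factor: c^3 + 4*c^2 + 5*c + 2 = (c + 2)*(c^2 + 2*c + 1) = (c + 1)*(c + 2)*(c + 1)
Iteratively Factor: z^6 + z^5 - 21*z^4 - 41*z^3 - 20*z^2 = (z + 4)*(z^5 - 3*z^4 - 9*z^3 - 5*z^2) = (z + 1)*(z + 4)*(z^4 - 4*z^3 - 5*z^2) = (z + 1)^2*(z + 4)*(z^3 - 5*z^2) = z*(z + 1)^2*(z + 4)*(z^2 - 5*z) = z*(z - 5)*(z + 1)^2*(z + 4)*(z)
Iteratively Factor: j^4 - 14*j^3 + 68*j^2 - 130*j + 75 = (j - 5)*(j^3 - 9*j^2 + 23*j - 15) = (j - 5)^2*(j^2 - 4*j + 3) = (j - 5)^2*(j - 3)*(j - 1)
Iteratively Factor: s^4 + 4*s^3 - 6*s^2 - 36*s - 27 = (s + 3)*(s^3 + s^2 - 9*s - 9) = (s + 3)^2*(s^2 - 2*s - 3) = (s - 3)*(s + 3)^2*(s + 1)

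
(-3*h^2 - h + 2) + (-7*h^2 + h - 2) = -10*h^2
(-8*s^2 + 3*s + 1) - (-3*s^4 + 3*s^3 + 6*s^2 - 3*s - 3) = 3*s^4 - 3*s^3 - 14*s^2 + 6*s + 4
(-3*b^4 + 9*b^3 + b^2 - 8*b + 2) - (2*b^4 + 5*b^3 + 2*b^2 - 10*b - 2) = -5*b^4 + 4*b^3 - b^2 + 2*b + 4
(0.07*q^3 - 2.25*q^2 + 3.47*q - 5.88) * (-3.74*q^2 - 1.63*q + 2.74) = -0.2618*q^5 + 8.3009*q^4 - 9.1185*q^3 + 10.1701*q^2 + 19.0922*q - 16.1112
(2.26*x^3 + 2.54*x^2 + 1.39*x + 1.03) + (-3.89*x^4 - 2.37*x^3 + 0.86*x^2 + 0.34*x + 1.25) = -3.89*x^4 - 0.11*x^3 + 3.4*x^2 + 1.73*x + 2.28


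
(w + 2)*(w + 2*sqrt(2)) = w^2 + 2*w + 2*sqrt(2)*w + 4*sqrt(2)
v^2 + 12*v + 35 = (v + 5)*(v + 7)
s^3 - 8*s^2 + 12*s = s*(s - 6)*(s - 2)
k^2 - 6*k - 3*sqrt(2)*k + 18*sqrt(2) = (k - 6)*(k - 3*sqrt(2))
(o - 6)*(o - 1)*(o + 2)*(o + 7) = o^4 + 2*o^3 - 43*o^2 - 44*o + 84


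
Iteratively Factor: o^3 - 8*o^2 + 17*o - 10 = (o - 5)*(o^2 - 3*o + 2) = (o - 5)*(o - 1)*(o - 2)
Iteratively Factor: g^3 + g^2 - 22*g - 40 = (g + 2)*(g^2 - g - 20) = (g - 5)*(g + 2)*(g + 4)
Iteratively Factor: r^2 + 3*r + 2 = (r + 2)*(r + 1)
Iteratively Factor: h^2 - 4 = (h - 2)*(h + 2)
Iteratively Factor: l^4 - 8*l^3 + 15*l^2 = (l)*(l^3 - 8*l^2 + 15*l) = l^2*(l^2 - 8*l + 15) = l^2*(l - 5)*(l - 3)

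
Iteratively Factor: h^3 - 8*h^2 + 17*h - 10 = (h - 2)*(h^2 - 6*h + 5) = (h - 5)*(h - 2)*(h - 1)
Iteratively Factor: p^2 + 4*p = (p + 4)*(p)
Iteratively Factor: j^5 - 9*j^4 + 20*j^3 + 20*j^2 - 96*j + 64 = (j - 1)*(j^4 - 8*j^3 + 12*j^2 + 32*j - 64) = (j - 1)*(j + 2)*(j^3 - 10*j^2 + 32*j - 32) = (j - 4)*(j - 1)*(j + 2)*(j^2 - 6*j + 8) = (j - 4)*(j - 2)*(j - 1)*(j + 2)*(j - 4)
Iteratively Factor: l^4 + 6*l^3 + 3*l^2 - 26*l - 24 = (l + 4)*(l^3 + 2*l^2 - 5*l - 6) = (l - 2)*(l + 4)*(l^2 + 4*l + 3) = (l - 2)*(l + 3)*(l + 4)*(l + 1)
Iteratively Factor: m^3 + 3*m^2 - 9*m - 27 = (m + 3)*(m^2 - 9) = (m - 3)*(m + 3)*(m + 3)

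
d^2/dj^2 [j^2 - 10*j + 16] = 2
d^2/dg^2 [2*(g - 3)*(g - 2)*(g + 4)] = 12*g - 4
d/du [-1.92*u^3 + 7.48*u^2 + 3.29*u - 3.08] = -5.76*u^2 + 14.96*u + 3.29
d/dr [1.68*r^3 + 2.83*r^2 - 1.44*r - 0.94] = 5.04*r^2 + 5.66*r - 1.44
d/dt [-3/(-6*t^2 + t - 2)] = 3*(1 - 12*t)/(6*t^2 - t + 2)^2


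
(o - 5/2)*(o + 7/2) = o^2 + o - 35/4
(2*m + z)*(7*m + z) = 14*m^2 + 9*m*z + z^2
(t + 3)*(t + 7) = t^2 + 10*t + 21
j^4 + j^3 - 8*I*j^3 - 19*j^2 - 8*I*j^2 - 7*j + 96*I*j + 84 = (j - 3)*(j + 4)*(j - 7*I)*(j - I)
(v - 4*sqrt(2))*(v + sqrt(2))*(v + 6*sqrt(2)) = v^3 + 3*sqrt(2)*v^2 - 44*v - 48*sqrt(2)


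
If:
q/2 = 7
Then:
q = 14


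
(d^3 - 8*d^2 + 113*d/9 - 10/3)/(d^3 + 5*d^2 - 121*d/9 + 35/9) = (d - 6)/(d + 7)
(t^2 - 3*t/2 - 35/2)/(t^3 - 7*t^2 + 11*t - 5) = (t + 7/2)/(t^2 - 2*t + 1)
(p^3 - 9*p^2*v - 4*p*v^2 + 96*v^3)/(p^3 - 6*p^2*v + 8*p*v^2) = (p^2 - 5*p*v - 24*v^2)/(p*(p - 2*v))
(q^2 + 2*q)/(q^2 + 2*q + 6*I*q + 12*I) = q/(q + 6*I)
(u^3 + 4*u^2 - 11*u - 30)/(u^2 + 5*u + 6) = (u^2 + 2*u - 15)/(u + 3)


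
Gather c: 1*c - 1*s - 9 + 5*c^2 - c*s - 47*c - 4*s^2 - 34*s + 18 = 5*c^2 + c*(-s - 46) - 4*s^2 - 35*s + 9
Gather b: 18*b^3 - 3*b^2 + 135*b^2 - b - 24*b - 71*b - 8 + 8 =18*b^3 + 132*b^2 - 96*b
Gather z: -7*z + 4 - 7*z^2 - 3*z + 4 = -7*z^2 - 10*z + 8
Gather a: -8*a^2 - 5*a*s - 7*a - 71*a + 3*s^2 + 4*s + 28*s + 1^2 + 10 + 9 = -8*a^2 + a*(-5*s - 78) + 3*s^2 + 32*s + 20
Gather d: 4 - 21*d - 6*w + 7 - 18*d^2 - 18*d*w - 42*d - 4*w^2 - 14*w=-18*d^2 + d*(-18*w - 63) - 4*w^2 - 20*w + 11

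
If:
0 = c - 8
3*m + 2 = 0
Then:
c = 8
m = -2/3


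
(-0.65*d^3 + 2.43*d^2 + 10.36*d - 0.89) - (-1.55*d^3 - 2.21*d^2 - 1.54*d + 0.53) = 0.9*d^3 + 4.64*d^2 + 11.9*d - 1.42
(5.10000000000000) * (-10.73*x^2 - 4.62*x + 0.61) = -54.723*x^2 - 23.562*x + 3.111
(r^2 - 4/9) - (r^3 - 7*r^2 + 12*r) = -r^3 + 8*r^2 - 12*r - 4/9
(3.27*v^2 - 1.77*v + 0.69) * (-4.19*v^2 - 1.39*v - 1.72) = -13.7013*v^4 + 2.871*v^3 - 6.0552*v^2 + 2.0853*v - 1.1868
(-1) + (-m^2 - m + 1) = -m^2 - m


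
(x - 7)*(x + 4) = x^2 - 3*x - 28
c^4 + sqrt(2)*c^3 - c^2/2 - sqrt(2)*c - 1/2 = (c - 1)*(c + 1)*(c + sqrt(2)/2)^2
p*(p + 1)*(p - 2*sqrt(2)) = p^3 - 2*sqrt(2)*p^2 + p^2 - 2*sqrt(2)*p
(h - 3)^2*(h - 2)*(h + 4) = h^4 - 4*h^3 - 11*h^2 + 66*h - 72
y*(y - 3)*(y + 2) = y^3 - y^2 - 6*y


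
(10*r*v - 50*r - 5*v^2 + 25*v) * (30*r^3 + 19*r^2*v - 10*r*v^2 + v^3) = 300*r^4*v - 1500*r^4 + 40*r^3*v^2 - 200*r^3*v - 195*r^2*v^3 + 975*r^2*v^2 + 60*r*v^4 - 300*r*v^3 - 5*v^5 + 25*v^4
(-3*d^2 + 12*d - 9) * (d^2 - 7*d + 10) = -3*d^4 + 33*d^3 - 123*d^2 + 183*d - 90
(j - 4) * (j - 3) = j^2 - 7*j + 12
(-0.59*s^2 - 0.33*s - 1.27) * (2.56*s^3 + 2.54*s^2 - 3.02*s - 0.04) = -1.5104*s^5 - 2.3434*s^4 - 2.3076*s^3 - 2.2056*s^2 + 3.8486*s + 0.0508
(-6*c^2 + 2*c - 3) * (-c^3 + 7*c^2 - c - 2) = 6*c^5 - 44*c^4 + 23*c^3 - 11*c^2 - c + 6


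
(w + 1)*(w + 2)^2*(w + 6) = w^4 + 11*w^3 + 38*w^2 + 52*w + 24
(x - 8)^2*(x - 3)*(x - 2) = x^4 - 21*x^3 + 150*x^2 - 416*x + 384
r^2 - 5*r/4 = r*(r - 5/4)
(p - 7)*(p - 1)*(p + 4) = p^3 - 4*p^2 - 25*p + 28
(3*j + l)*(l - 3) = 3*j*l - 9*j + l^2 - 3*l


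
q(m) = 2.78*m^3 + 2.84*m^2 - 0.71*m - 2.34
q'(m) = 8.34*m^2 + 5.68*m - 0.71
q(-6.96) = -797.11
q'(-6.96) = 363.76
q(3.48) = 146.74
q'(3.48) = 120.06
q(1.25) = 6.64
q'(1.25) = 19.42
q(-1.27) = -2.55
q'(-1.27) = 5.53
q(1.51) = 12.63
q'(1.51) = 26.88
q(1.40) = 9.86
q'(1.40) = 23.59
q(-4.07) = -139.83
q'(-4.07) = 114.32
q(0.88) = 1.13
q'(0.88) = 10.75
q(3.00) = 96.15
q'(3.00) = 91.39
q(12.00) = 5201.94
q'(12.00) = 1268.41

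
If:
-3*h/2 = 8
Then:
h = -16/3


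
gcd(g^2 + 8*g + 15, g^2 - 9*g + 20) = 1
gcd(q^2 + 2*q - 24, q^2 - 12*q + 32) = q - 4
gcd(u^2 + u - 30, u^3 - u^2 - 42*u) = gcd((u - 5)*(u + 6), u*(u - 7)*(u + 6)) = u + 6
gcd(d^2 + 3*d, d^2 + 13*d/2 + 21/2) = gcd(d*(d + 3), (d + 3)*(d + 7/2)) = d + 3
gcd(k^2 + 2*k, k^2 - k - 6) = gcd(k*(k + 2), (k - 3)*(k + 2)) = k + 2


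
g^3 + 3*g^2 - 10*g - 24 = (g - 3)*(g + 2)*(g + 4)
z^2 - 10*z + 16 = (z - 8)*(z - 2)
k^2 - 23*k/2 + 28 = (k - 8)*(k - 7/2)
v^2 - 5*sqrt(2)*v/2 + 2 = (v - 2*sqrt(2))*(v - sqrt(2)/2)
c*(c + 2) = c^2 + 2*c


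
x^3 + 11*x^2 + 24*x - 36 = (x - 1)*(x + 6)^2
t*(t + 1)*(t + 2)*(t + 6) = t^4 + 9*t^3 + 20*t^2 + 12*t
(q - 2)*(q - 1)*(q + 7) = q^3 + 4*q^2 - 19*q + 14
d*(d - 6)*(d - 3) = d^3 - 9*d^2 + 18*d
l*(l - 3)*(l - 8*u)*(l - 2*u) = l^4 - 10*l^3*u - 3*l^3 + 16*l^2*u^2 + 30*l^2*u - 48*l*u^2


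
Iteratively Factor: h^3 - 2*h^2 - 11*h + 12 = (h - 1)*(h^2 - h - 12) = (h - 1)*(h + 3)*(h - 4)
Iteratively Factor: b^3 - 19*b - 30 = (b + 3)*(b^2 - 3*b - 10) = (b - 5)*(b + 3)*(b + 2)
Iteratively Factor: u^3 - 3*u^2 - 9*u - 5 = (u - 5)*(u^2 + 2*u + 1) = (u - 5)*(u + 1)*(u + 1)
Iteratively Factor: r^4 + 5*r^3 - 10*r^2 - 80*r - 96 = (r + 3)*(r^3 + 2*r^2 - 16*r - 32) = (r + 3)*(r + 4)*(r^2 - 2*r - 8) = (r + 2)*(r + 3)*(r + 4)*(r - 4)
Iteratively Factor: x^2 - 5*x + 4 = (x - 1)*(x - 4)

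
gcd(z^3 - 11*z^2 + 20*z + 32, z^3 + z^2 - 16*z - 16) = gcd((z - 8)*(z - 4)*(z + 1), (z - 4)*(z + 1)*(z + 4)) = z^2 - 3*z - 4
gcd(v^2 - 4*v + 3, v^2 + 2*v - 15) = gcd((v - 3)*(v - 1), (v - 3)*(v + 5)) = v - 3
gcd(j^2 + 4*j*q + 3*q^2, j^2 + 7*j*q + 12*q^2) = j + 3*q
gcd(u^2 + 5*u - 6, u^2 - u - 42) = u + 6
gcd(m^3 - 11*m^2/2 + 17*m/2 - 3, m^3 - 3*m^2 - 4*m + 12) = m^2 - 5*m + 6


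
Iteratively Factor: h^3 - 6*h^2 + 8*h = (h - 4)*(h^2 - 2*h) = (h - 4)*(h - 2)*(h)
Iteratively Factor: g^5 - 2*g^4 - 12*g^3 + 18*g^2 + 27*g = (g + 3)*(g^4 - 5*g^3 + 3*g^2 + 9*g) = (g - 3)*(g + 3)*(g^3 - 2*g^2 - 3*g) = (g - 3)*(g + 1)*(g + 3)*(g^2 - 3*g) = g*(g - 3)*(g + 1)*(g + 3)*(g - 3)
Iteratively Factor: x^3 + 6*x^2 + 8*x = (x + 2)*(x^2 + 4*x) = (x + 2)*(x + 4)*(x)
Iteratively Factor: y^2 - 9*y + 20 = (y - 5)*(y - 4)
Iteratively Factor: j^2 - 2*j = (j)*(j - 2)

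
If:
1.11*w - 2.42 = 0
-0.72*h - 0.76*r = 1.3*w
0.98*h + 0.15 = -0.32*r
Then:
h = 1.54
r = -5.19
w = 2.18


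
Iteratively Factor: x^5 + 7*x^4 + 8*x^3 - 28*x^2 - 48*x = (x + 3)*(x^4 + 4*x^3 - 4*x^2 - 16*x) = (x + 3)*(x + 4)*(x^3 - 4*x) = (x + 2)*(x + 3)*(x + 4)*(x^2 - 2*x) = (x - 2)*(x + 2)*(x + 3)*(x + 4)*(x)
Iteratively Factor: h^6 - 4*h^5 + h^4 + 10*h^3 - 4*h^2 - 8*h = (h - 2)*(h^5 - 2*h^4 - 3*h^3 + 4*h^2 + 4*h) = h*(h - 2)*(h^4 - 2*h^3 - 3*h^2 + 4*h + 4) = h*(h - 2)^2*(h^3 - 3*h - 2) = h*(h - 2)^3*(h^2 + 2*h + 1) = h*(h - 2)^3*(h + 1)*(h + 1)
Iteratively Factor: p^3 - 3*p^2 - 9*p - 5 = (p + 1)*(p^2 - 4*p - 5) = (p + 1)^2*(p - 5)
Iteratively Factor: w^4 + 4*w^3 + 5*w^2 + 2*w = (w + 1)*(w^3 + 3*w^2 + 2*w) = w*(w + 1)*(w^2 + 3*w + 2) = w*(w + 1)^2*(w + 2)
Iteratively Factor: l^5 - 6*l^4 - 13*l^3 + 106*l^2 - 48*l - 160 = (l - 4)*(l^4 - 2*l^3 - 21*l^2 + 22*l + 40) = (l - 4)*(l + 4)*(l^3 - 6*l^2 + 3*l + 10) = (l - 4)*(l - 2)*(l + 4)*(l^2 - 4*l - 5) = (l - 5)*(l - 4)*(l - 2)*(l + 4)*(l + 1)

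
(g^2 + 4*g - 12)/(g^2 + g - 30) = (g - 2)/(g - 5)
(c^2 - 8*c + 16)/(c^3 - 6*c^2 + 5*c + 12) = (c - 4)/(c^2 - 2*c - 3)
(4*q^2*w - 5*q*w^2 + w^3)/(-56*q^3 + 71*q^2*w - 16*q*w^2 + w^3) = w*(-4*q + w)/(56*q^2 - 15*q*w + w^2)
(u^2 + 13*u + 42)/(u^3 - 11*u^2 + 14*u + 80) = (u^2 + 13*u + 42)/(u^3 - 11*u^2 + 14*u + 80)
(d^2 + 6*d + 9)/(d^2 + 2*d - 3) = (d + 3)/(d - 1)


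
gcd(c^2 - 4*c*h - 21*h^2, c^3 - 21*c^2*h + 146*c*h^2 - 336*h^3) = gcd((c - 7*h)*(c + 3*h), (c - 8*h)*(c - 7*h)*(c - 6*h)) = c - 7*h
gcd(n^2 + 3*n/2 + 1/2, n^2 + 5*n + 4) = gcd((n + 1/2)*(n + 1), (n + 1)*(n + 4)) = n + 1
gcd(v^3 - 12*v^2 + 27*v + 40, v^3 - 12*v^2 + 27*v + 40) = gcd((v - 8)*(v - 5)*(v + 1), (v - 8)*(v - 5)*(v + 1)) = v^3 - 12*v^2 + 27*v + 40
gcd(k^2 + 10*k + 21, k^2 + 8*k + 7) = k + 7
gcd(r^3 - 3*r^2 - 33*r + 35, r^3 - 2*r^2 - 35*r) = r^2 - 2*r - 35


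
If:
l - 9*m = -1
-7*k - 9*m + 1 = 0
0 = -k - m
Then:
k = -1/2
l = 7/2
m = 1/2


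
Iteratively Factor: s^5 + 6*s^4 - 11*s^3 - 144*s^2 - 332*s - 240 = (s + 3)*(s^4 + 3*s^3 - 20*s^2 - 84*s - 80) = (s + 3)*(s + 4)*(s^3 - s^2 - 16*s - 20) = (s + 2)*(s + 3)*(s + 4)*(s^2 - 3*s - 10) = (s + 2)^2*(s + 3)*(s + 4)*(s - 5)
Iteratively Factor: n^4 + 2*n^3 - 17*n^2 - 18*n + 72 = (n + 3)*(n^3 - n^2 - 14*n + 24) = (n - 2)*(n + 3)*(n^2 + n - 12) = (n - 3)*(n - 2)*(n + 3)*(n + 4)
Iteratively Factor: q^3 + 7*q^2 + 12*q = (q)*(q^2 + 7*q + 12) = q*(q + 4)*(q + 3)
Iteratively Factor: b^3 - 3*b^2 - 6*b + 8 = (b + 2)*(b^2 - 5*b + 4) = (b - 4)*(b + 2)*(b - 1)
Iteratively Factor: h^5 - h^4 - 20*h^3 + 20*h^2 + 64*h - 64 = (h + 4)*(h^4 - 5*h^3 + 20*h - 16) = (h + 2)*(h + 4)*(h^3 - 7*h^2 + 14*h - 8) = (h - 4)*(h + 2)*(h + 4)*(h^2 - 3*h + 2) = (h - 4)*(h - 2)*(h + 2)*(h + 4)*(h - 1)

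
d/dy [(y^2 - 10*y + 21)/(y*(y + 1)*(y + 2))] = (-y^4 + 20*y^3 - 31*y^2 - 126*y - 42)/(y^2*(y^4 + 6*y^3 + 13*y^2 + 12*y + 4))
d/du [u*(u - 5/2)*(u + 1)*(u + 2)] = 4*u^3 + 3*u^2/2 - 11*u - 5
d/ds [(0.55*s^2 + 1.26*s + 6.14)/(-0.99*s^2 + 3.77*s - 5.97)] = (3.3209*s^2 + 5.5902*s - 30.67)/(0.9801*s^4 - 7.4646*s^3 + 26.0335*s^2 - 45.0138*s + 35.6409)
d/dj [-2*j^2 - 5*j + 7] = -4*j - 5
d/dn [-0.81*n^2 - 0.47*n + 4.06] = -1.62*n - 0.47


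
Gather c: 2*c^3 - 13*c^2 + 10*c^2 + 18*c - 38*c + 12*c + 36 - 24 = 2*c^3 - 3*c^2 - 8*c + 12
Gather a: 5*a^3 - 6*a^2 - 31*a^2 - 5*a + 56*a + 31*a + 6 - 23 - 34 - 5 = 5*a^3 - 37*a^2 + 82*a - 56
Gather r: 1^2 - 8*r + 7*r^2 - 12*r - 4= 7*r^2 - 20*r - 3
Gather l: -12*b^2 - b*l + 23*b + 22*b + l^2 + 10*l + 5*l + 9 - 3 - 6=-12*b^2 + 45*b + l^2 + l*(15 - b)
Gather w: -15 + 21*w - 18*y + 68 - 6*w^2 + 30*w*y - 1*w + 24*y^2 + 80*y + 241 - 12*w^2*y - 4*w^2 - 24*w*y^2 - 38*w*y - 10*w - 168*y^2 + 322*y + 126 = w^2*(-12*y - 10) + w*(-24*y^2 - 8*y + 10) - 144*y^2 + 384*y + 420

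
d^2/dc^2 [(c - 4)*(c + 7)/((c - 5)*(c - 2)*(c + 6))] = 2*(c^6 + 9*c^5 - 81*c^4 - 129*c^3 + 1704*c^2 + 2892*c - 20992)/(c^9 - 3*c^8 - 93*c^7 + 371*c^6 + 2616*c^5 - 14412*c^4 - 10448*c^3 + 173520*c^2 - 345600*c + 216000)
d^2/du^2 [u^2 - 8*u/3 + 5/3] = 2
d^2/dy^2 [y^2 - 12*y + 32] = 2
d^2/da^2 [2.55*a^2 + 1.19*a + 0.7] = 5.10000000000000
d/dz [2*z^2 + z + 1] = 4*z + 1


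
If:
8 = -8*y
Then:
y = -1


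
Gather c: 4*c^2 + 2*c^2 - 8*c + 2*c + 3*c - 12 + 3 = 6*c^2 - 3*c - 9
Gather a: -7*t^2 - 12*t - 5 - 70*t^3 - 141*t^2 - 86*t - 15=-70*t^3 - 148*t^2 - 98*t - 20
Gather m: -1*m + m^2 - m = m^2 - 2*m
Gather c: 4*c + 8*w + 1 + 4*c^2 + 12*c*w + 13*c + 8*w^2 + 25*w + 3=4*c^2 + c*(12*w + 17) + 8*w^2 + 33*w + 4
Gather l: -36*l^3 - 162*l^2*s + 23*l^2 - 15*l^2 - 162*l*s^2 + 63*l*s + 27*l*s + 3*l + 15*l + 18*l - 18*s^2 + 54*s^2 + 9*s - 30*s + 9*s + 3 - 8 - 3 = -36*l^3 + l^2*(8 - 162*s) + l*(-162*s^2 + 90*s + 36) + 36*s^2 - 12*s - 8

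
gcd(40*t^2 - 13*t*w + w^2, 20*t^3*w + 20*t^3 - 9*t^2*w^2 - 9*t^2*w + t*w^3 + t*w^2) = 5*t - w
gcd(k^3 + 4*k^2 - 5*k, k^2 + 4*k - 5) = k^2 + 4*k - 5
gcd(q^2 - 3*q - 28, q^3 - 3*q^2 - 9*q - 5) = 1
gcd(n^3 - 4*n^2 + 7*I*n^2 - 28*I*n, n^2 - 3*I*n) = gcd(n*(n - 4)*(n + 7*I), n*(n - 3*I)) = n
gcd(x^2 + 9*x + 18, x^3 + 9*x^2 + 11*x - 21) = x + 3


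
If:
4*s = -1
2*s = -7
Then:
No Solution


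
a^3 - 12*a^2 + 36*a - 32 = (a - 8)*(a - 2)^2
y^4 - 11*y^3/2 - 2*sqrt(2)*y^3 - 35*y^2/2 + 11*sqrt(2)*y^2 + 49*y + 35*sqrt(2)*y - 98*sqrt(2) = (y - 7)*(y - 2)*(y + 7/2)*(y - 2*sqrt(2))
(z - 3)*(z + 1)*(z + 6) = z^3 + 4*z^2 - 15*z - 18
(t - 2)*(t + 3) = t^2 + t - 6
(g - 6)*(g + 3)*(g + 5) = g^3 + 2*g^2 - 33*g - 90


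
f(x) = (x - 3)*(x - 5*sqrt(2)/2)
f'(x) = 2*x - 5*sqrt(2)/2 - 3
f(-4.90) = 66.64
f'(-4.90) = -16.34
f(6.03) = 7.56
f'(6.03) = 5.52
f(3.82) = 0.23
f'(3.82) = 1.10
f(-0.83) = 16.72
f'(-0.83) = -8.20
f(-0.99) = 18.06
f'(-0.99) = -8.52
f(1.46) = 3.20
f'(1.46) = -3.62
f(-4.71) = 63.57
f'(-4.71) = -15.96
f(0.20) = 9.34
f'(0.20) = -6.14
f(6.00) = 7.39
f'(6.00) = 5.46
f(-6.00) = 85.82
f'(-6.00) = -18.54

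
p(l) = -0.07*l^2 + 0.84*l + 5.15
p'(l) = 0.84 - 0.14*l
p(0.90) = 5.85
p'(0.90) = 0.71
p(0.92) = 5.86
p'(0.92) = 0.71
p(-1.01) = 4.23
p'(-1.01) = 0.98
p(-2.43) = 2.70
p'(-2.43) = 1.18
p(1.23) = 6.08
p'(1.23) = 0.67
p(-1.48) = 3.75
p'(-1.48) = 1.05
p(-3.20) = 1.75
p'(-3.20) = 1.29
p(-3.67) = 1.12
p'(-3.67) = 1.35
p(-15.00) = -23.20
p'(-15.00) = 2.94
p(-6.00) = -2.41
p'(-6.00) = 1.68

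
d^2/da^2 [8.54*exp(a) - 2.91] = 8.54*exp(a)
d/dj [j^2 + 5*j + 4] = 2*j + 5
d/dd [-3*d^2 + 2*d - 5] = 2 - 6*d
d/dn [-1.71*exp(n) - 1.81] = -1.71*exp(n)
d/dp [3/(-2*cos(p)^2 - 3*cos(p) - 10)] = -3*(4*cos(p) + 3)*sin(p)/(3*cos(p) + cos(2*p) + 11)^2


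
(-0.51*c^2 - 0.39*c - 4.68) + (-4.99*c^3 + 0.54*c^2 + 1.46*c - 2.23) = -4.99*c^3 + 0.03*c^2 + 1.07*c - 6.91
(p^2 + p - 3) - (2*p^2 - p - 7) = -p^2 + 2*p + 4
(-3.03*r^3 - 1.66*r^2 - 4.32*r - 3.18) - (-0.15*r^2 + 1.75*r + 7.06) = -3.03*r^3 - 1.51*r^2 - 6.07*r - 10.24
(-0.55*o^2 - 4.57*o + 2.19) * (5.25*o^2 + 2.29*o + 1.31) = -2.8875*o^4 - 25.252*o^3 + 0.3117*o^2 - 0.9716*o + 2.8689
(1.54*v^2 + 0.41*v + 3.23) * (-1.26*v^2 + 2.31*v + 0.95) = -1.9404*v^4 + 3.0408*v^3 - 1.6597*v^2 + 7.8508*v + 3.0685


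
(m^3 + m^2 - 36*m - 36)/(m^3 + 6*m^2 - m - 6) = (m - 6)/(m - 1)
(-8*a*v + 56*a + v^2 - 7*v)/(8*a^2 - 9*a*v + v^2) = (v - 7)/(-a + v)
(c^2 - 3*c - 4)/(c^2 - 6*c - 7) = (c - 4)/(c - 7)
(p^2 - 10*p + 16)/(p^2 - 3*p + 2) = (p - 8)/(p - 1)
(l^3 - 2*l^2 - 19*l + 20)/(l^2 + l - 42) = (l^3 - 2*l^2 - 19*l + 20)/(l^2 + l - 42)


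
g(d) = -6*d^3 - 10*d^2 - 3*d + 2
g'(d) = -18*d^2 - 20*d - 3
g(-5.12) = 560.52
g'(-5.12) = -372.46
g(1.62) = -54.61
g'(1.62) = -82.64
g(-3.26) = 113.38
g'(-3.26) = -129.10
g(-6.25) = 1094.97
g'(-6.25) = -581.12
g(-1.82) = 10.51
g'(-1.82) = -26.22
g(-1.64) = 6.49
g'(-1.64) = -18.61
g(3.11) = -284.53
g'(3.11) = -239.30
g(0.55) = -3.67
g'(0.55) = -19.44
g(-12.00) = 8966.00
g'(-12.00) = -2355.00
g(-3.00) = 83.00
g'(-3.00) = -105.00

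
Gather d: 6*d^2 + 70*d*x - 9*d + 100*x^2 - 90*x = 6*d^2 + d*(70*x - 9) + 100*x^2 - 90*x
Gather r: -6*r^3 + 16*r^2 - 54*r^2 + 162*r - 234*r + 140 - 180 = -6*r^3 - 38*r^2 - 72*r - 40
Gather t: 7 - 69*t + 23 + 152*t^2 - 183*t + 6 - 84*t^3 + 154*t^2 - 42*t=-84*t^3 + 306*t^2 - 294*t + 36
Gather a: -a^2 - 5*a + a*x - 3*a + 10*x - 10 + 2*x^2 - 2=-a^2 + a*(x - 8) + 2*x^2 + 10*x - 12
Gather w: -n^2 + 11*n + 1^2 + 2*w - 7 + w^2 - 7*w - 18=-n^2 + 11*n + w^2 - 5*w - 24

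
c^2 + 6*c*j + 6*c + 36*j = (c + 6)*(c + 6*j)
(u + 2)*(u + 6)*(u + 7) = u^3 + 15*u^2 + 68*u + 84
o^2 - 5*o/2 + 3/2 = (o - 3/2)*(o - 1)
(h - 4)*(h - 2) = h^2 - 6*h + 8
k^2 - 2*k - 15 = (k - 5)*(k + 3)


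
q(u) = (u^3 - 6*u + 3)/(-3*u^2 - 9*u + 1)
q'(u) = (6*u + 9)*(u^3 - 6*u + 3)/(-3*u^2 - 9*u + 1)^2 + (3*u^2 - 6)/(-3*u^2 - 9*u + 1) = 3*(-u^4 - 6*u^3 - 5*u^2 + 6*u + 7)/(9*u^4 + 54*u^3 + 75*u^2 - 18*u + 1)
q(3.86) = -0.48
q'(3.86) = -0.30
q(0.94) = 0.18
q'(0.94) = 0.07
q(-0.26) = 1.45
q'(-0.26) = 1.59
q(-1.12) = 1.14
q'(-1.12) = 0.05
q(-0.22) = 1.52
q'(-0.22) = 2.05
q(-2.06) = 0.97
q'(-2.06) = 0.51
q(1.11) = 0.18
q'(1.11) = -0.04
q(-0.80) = 1.16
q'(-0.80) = 0.13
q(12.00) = -3.08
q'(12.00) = -0.33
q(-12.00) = 5.12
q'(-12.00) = -0.32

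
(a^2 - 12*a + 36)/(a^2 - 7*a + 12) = (a^2 - 12*a + 36)/(a^2 - 7*a + 12)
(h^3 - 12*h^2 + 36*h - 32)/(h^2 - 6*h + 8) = (h^2 - 10*h + 16)/(h - 4)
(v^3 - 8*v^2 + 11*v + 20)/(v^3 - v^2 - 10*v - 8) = (v - 5)/(v + 2)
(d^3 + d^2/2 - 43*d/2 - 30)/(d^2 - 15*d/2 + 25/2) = (2*d^2 + 11*d + 12)/(2*d - 5)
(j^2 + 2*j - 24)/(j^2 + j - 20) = (j + 6)/(j + 5)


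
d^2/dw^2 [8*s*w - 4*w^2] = -8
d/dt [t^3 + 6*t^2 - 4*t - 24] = 3*t^2 + 12*t - 4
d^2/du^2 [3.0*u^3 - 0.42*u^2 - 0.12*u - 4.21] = 18.0*u - 0.84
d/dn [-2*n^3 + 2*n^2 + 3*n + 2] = -6*n^2 + 4*n + 3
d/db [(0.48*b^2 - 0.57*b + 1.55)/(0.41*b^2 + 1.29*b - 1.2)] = (0.8529*b^2 - 2.423*b - 1.3155)/(0.1681*b^4 + 1.0578*b^3 + 0.6801*b^2 - 3.096*b + 1.44)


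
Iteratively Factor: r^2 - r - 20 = (r + 4)*(r - 5)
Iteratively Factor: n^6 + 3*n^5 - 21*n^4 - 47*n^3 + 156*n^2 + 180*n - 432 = (n + 3)*(n^5 - 21*n^3 + 16*n^2 + 108*n - 144) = (n - 3)*(n + 3)*(n^4 + 3*n^3 - 12*n^2 - 20*n + 48) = (n - 3)*(n + 3)^2*(n^3 - 12*n + 16) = (n - 3)*(n + 3)^2*(n + 4)*(n^2 - 4*n + 4) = (n - 3)*(n - 2)*(n + 3)^2*(n + 4)*(n - 2)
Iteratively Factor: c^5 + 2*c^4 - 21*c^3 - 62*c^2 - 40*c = (c + 1)*(c^4 + c^3 - 22*c^2 - 40*c) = (c + 1)*(c + 4)*(c^3 - 3*c^2 - 10*c) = (c - 5)*(c + 1)*(c + 4)*(c^2 + 2*c) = c*(c - 5)*(c + 1)*(c + 4)*(c + 2)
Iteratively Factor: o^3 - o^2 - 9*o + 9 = (o - 1)*(o^2 - 9) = (o - 3)*(o - 1)*(o + 3)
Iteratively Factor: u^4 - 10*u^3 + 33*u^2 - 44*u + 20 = (u - 5)*(u^3 - 5*u^2 + 8*u - 4) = (u - 5)*(u - 1)*(u^2 - 4*u + 4) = (u - 5)*(u - 2)*(u - 1)*(u - 2)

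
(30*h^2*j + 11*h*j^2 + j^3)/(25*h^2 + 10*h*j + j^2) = j*(6*h + j)/(5*h + j)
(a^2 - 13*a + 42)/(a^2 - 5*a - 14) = (a - 6)/(a + 2)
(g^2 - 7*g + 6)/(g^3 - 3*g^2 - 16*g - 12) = (g - 1)/(g^2 + 3*g + 2)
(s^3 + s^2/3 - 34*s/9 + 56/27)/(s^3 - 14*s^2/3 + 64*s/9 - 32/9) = (9*s^2 + 15*s - 14)/(3*(3*s^2 - 10*s + 8))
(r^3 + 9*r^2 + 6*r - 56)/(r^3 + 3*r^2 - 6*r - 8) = (r + 7)/(r + 1)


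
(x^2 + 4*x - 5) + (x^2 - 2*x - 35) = 2*x^2 + 2*x - 40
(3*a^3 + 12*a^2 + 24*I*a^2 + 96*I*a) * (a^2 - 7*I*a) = 3*a^5 + 12*a^4 + 3*I*a^4 + 168*a^3 + 12*I*a^3 + 672*a^2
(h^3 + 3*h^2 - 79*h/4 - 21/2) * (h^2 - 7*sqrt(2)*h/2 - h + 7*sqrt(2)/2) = h^5 - 7*sqrt(2)*h^4/2 + 2*h^4 - 91*h^3/4 - 7*sqrt(2)*h^3 + 37*h^2/4 + 637*sqrt(2)*h^2/8 - 259*sqrt(2)*h/8 + 21*h/2 - 147*sqrt(2)/4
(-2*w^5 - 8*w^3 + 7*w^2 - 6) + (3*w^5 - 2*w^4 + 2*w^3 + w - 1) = w^5 - 2*w^4 - 6*w^3 + 7*w^2 + w - 7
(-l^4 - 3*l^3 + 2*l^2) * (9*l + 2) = -9*l^5 - 29*l^4 + 12*l^3 + 4*l^2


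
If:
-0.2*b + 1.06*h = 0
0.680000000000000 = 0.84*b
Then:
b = 0.81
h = 0.15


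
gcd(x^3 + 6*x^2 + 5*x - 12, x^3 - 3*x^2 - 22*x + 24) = x^2 + 3*x - 4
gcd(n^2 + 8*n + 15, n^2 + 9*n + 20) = n + 5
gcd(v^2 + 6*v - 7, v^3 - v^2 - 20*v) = 1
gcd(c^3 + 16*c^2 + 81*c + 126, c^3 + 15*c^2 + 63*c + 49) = c + 7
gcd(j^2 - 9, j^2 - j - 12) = j + 3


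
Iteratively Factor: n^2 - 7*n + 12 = (n - 4)*(n - 3)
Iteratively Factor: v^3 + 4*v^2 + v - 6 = (v + 2)*(v^2 + 2*v - 3) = (v - 1)*(v + 2)*(v + 3)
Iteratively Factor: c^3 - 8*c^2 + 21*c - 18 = (c - 3)*(c^2 - 5*c + 6) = (c - 3)*(c - 2)*(c - 3)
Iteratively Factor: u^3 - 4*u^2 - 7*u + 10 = (u + 2)*(u^2 - 6*u + 5) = (u - 1)*(u + 2)*(u - 5)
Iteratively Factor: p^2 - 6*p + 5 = (p - 1)*(p - 5)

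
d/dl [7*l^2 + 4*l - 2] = 14*l + 4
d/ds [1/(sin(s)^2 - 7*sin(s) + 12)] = (7 - 2*sin(s))*cos(s)/(sin(s)^2 - 7*sin(s) + 12)^2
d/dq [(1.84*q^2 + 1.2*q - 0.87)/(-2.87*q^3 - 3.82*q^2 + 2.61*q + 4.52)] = (5.2808*q^4 + 6.888*q^3 + 1.8957*q^2 + 9.9868*q + 7.6947)/(8.2369*q^6 + 21.9268*q^5 - 0.389000000000001*q^4 - 45.8852*q^3 - 27.7207*q^2 + 23.5944*q + 20.4304)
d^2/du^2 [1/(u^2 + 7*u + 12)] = 2*(-u^2 - 7*u + (2*u + 7)^2 - 12)/(u^2 + 7*u + 12)^3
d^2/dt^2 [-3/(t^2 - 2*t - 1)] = 6*(-t^2 + 2*t + 4*(t - 1)^2 + 1)/(-t^2 + 2*t + 1)^3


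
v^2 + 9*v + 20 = (v + 4)*(v + 5)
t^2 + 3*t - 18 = (t - 3)*(t + 6)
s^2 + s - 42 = (s - 6)*(s + 7)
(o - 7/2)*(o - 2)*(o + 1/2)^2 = o^4 - 9*o^3/2 + 7*o^2/4 + 45*o/8 + 7/4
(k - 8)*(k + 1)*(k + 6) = k^3 - k^2 - 50*k - 48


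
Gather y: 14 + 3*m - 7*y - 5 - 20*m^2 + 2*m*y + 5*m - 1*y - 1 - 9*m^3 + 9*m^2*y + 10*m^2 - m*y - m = -9*m^3 - 10*m^2 + 7*m + y*(9*m^2 + m - 8) + 8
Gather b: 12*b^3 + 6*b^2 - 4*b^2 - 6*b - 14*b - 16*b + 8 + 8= 12*b^3 + 2*b^2 - 36*b + 16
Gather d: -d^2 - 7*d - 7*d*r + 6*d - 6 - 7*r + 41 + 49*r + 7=-d^2 + d*(-7*r - 1) + 42*r + 42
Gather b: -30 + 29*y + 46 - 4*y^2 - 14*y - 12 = -4*y^2 + 15*y + 4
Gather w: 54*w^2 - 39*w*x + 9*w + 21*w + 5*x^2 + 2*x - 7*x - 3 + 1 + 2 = 54*w^2 + w*(30 - 39*x) + 5*x^2 - 5*x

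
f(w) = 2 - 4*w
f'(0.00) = -4.00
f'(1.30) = -4.00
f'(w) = -4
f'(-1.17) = -4.00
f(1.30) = -3.20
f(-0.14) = 2.56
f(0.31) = 0.76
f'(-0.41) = -4.00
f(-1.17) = 6.68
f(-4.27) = 19.08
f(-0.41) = 3.64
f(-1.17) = 6.68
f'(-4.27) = -4.00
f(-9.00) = 38.00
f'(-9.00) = -4.00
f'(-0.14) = -4.00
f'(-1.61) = -4.00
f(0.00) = 2.00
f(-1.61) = 8.44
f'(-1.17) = -4.00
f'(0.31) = -4.00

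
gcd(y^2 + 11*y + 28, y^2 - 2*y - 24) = y + 4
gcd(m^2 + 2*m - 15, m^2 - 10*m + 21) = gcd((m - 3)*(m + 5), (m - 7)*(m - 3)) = m - 3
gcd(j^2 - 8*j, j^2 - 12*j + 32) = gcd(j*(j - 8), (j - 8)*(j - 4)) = j - 8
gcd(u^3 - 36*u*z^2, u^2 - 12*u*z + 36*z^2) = -u + 6*z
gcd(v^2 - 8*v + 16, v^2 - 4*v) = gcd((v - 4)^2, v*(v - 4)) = v - 4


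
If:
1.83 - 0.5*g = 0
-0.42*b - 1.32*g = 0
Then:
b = -11.50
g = 3.66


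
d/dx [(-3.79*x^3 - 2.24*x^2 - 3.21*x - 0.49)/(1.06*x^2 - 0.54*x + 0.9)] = (-4.0174*x^4 + 4.0932*x^3 - 5.6208*x^2 - 2.9932*x - 3.1536)/(1.1236*x^4 - 1.1448*x^3 + 2.1996*x^2 - 0.972*x + 0.81)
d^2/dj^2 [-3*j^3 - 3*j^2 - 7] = -18*j - 6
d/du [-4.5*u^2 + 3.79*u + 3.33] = 3.79 - 9.0*u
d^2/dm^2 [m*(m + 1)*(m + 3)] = 6*m + 8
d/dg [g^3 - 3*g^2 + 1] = 3*g*(g - 2)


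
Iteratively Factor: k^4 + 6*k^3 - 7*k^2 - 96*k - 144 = (k - 4)*(k^3 + 10*k^2 + 33*k + 36) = (k - 4)*(k + 3)*(k^2 + 7*k + 12) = (k - 4)*(k + 3)*(k + 4)*(k + 3)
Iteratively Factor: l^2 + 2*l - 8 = (l + 4)*(l - 2)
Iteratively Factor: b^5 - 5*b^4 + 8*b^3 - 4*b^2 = (b)*(b^4 - 5*b^3 + 8*b^2 - 4*b) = b^2*(b^3 - 5*b^2 + 8*b - 4) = b^2*(b - 1)*(b^2 - 4*b + 4) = b^2*(b - 2)*(b - 1)*(b - 2)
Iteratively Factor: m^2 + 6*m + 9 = (m + 3)*(m + 3)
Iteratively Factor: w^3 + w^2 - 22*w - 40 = (w + 4)*(w^2 - 3*w - 10) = (w + 2)*(w + 4)*(w - 5)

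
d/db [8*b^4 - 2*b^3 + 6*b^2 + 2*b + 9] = 32*b^3 - 6*b^2 + 12*b + 2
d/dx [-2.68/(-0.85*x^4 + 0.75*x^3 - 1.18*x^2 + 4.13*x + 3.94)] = (-9.112*x^3 + 6.03*x^2 - 6.3248*x + 11.0684)/(-0.85*x^4 + 0.75*x^3 - 1.18*x^2 + 4.13*x + 3.94)^2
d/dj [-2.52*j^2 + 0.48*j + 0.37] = 0.48 - 5.04*j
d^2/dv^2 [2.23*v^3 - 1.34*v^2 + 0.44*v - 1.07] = 13.38*v - 2.68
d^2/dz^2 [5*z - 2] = 0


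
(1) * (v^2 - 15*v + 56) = v^2 - 15*v + 56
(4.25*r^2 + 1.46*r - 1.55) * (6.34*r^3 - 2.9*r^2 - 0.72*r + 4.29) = 26.945*r^5 - 3.0686*r^4 - 17.121*r^3 + 21.6763*r^2 + 7.3794*r - 6.6495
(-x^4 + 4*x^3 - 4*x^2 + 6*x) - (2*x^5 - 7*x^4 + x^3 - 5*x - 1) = -2*x^5 + 6*x^4 + 3*x^3 - 4*x^2 + 11*x + 1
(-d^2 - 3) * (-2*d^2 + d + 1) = 2*d^4 - d^3 + 5*d^2 - 3*d - 3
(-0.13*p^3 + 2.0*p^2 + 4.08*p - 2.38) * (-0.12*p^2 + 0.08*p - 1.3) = 0.0156*p^5 - 0.2504*p^4 - 0.1606*p^3 - 1.988*p^2 - 5.4944*p + 3.094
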